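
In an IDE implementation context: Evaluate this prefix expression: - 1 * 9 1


Parsing prefix expression: - 1 * 9 1
Step 1: Innermost operation '* 9 1'
  9 * 1 = 9
Step 2: Outer operation '- 1 [9]'
  1 - 9 = -8

-8


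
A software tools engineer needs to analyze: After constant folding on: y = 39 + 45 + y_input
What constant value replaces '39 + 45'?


Identifying constant sub-expression:
  Original: y = 39 + 45 + y_input
  39 and 45 are both compile-time constants
  Evaluating: 39 + 45 = 84
  After folding: y = 84 + y_input

84


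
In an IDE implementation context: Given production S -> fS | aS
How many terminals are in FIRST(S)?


Production: S -> fS | aS
Examining each alternative for leading terminals:
  S -> fS : first terminal = 'f'
  S -> aS : first terminal = 'a'
FIRST(S) = {a, f}
Count: 2

2


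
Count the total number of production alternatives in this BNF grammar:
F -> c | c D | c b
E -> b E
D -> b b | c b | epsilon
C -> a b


Counting alternatives per rule:
  F: 3 alternative(s)
  E: 1 alternative(s)
  D: 3 alternative(s)
  C: 1 alternative(s)
Sum: 3 + 1 + 3 + 1 = 8

8


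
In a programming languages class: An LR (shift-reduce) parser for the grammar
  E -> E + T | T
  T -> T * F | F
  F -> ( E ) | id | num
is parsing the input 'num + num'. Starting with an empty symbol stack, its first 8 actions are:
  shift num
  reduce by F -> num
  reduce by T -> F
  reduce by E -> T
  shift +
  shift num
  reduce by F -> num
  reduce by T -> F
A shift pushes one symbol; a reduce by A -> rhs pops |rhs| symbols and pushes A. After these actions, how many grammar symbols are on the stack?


Tracking the symbol stack through each action:
  Action 1: shift 'num' : push -> stack = [num] (size 1)
  Action 2: reduce by F -> num : pop 1, push F -> stack = [F] (size 1)
  Action 3: reduce by T -> F : pop 1, push T -> stack = [T] (size 1)
  Action 4: reduce by E -> T : pop 1, push E -> stack = [E] (size 1)
  Action 5: shift '+' : push -> stack = [E, +] (size 2)
  Action 6: shift 'num' : push -> stack = [E, +, num] (size 3)
  Action 7: reduce by F -> num : pop 1, push F -> stack = [E, +, F] (size 3)
  Action 8: reduce by T -> F : pop 1, push T -> stack = [E, +, T] (size 3)
Final stack size: 3

3


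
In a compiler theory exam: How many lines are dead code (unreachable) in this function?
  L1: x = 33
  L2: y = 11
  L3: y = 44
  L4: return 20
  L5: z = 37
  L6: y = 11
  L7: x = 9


Analyzing control flow:
  L1: reachable (before return)
  L2: reachable (before return)
  L3: reachable (before return)
  L4: reachable (return statement)
  L5: DEAD (after return at L4)
  L6: DEAD (after return at L4)
  L7: DEAD (after return at L4)
Return at L4, total lines = 7
Dead lines: L5 through L7
Count: 3

3


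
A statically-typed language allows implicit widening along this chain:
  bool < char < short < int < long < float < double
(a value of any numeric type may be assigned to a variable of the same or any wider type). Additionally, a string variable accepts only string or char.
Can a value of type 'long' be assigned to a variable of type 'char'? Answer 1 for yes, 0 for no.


Target variable type: char
Source value type: long
Numeric ranks: long=4, char=1
Widening allowed iff rank(source) <= rank(target): 4 <= 1? No
Result: 0

0


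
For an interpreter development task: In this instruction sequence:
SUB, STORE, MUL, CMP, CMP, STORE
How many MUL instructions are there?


Scanning instruction sequence for MUL:
  Position 1: SUB
  Position 2: STORE
  Position 3: MUL <- MATCH
  Position 4: CMP
  Position 5: CMP
  Position 6: STORE
Matches at positions: [3]
Total MUL count: 1

1


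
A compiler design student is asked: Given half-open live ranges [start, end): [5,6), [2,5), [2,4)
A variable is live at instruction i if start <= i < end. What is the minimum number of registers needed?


Live ranges:
  Var0: [5, 6)
  Var1: [2, 5)
  Var2: [2, 4)
Sweep-line events (position, delta, active):
  pos=2 start -> active=1
  pos=2 start -> active=2
  pos=4 end -> active=1
  pos=5 end -> active=0
  pos=5 start -> active=1
  pos=6 end -> active=0
Maximum simultaneous active: 2
Minimum registers needed: 2

2


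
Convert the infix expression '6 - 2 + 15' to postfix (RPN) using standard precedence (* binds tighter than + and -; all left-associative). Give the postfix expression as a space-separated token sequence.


Applying the shunting-yard algorithm:
  Operand 6 -> output
  Push '-' onto operator stack -> op-stack: [-]
  Operand 2 -> output
  See '+' (prec 1); top '-' (prec 1) >= it -> pop '-' to output
  Push '+' onto operator stack -> op-stack: [+]
  Operand 15 -> output
  End of input: pop '+' to output
Postfix result: 6 2 - 15 +

6 2 - 15 +


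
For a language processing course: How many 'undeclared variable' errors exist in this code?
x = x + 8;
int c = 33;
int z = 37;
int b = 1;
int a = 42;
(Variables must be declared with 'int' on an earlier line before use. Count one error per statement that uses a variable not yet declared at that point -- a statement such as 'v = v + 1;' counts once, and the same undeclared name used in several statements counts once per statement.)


Scanning code line by line:
  Line 1: use 'x' -> ERROR (undeclared)
  Line 2: declare 'c' -> declared = ['c']
  Line 3: declare 'z' -> declared = ['c', 'z']
  Line 4: declare 'b' -> declared = ['b', 'c', 'z']
  Line 5: declare 'a' -> declared = ['a', 'b', 'c', 'z']
Total undeclared variable errors: 1

1


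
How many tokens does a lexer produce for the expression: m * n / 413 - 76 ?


Scanning 'm * n / 413 - 76'
Token 1: 'm' -> identifier
Token 2: '*' -> operator
Token 3: 'n' -> identifier
Token 4: '/' -> operator
Token 5: '413' -> integer_literal
Token 6: '-' -> operator
Token 7: '76' -> integer_literal
Total tokens: 7

7


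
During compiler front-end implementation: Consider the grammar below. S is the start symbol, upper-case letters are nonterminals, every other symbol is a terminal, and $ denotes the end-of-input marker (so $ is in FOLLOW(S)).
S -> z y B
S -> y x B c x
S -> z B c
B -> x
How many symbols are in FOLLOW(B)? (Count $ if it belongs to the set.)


S is the start symbol and does not occur in any rule body, so FOLLOW(S) = {$}.
Examining every occurrence of B in a rule body:
  S -> z y B : B is at the right end -> add FOLLOW(S) = {$}
  S -> y x B c x : B is followed by terminal 'c' -> add 'c'
  S -> z B c : B is followed by terminal 'c' -> add 'c' (already in the set)
  B -> x : B does not occur in the body -> contributes nothing
FOLLOW(B) = {c, $}
Count: 2

2


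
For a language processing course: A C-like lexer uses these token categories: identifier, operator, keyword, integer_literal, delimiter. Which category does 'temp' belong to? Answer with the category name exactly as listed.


Token: 'temp'
Checking categories:
  identifier: YES
  integer_literal: no
  operator: no
  keyword: no
  delimiter: no
Category: identifier

identifier


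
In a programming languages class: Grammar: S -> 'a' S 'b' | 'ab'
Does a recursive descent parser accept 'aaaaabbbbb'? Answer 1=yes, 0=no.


Grammar accepts strings of the form a^n b^n (n >= 1)
Word: 'aaaaabbbbb'
Counting: 5 a's and 5 b's
Check: 5 == 5? Yes
Derivation (S -> aSb applied 4 time(s), then S -> ab): S => aSb => aaSbb => aaaSbbb => aaaaSbbbb => aaaaabbbbb
Accepted

1


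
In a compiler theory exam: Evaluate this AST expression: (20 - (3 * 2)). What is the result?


Expression: (20 - (3 * 2))
Evaluating step by step:
  3 * 2 = 6
  20 - 6 = 14
Result: 14

14


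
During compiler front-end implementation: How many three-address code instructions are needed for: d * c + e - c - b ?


Expression: d * c + e - c - b
Generating three-address code (respecting * over +/- precedence):
  Instruction 1: t1 = d * c
  Instruction 2: t2 = t1 + e
  Instruction 3: t3 = t2 - c
  Instruction 4: t4 = t3 - b
Total instructions: 4

4


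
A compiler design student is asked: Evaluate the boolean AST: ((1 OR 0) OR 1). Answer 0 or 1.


Step 1: Evaluate inner node
  1 OR 0 = 1
Step 2: Evaluate root node
  1 OR 1 = 1

1


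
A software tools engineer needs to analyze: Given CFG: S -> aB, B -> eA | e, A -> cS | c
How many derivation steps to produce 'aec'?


Grammar: S -> aB, B -> eA | e, A -> cS | c
Deriving 'aec':
Step 1: S -> aB => aB
Step 2: B -> eA => aeA
Step 3: A -> c => aec
Total derivation steps: 3

3


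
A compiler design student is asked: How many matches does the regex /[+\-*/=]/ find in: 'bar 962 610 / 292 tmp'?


Pattern: /[+\-*/=]/ (operators)
Input: 'bar 962 610 / 292 tmp'
Scanning for matches:
  Match 1: '/'
Total matches: 1

1


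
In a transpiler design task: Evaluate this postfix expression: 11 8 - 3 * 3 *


Processing tokens left to right:
Push 11, Push 8
Pop 11 and 8, compute 11 - 8 = 3, push 3
Push 3
Pop 3 and 3, compute 3 * 3 = 9, push 9
Push 3
Pop 9 and 3, compute 9 * 3 = 27, push 27
Stack result: 27

27


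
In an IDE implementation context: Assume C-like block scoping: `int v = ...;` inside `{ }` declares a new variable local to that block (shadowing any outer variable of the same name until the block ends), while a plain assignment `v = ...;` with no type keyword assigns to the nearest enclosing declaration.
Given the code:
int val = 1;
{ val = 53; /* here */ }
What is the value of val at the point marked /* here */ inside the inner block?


Analyzing scoping rules:
Outer scope: declares val = 1
Inner block: 'val = 53;' has no type keyword, so it is an assignment to the outer val (no shadowing)
Inside the block, after the assignment -> 53
Result: 53

53


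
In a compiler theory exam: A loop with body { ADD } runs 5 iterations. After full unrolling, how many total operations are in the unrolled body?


Loop body operations: ADD (1 op per iteration)
Unrolling 5 iterations:
  Iteration 1: ADD (1 ops)
  Iteration 2: ADD (1 ops)
  Iteration 3: ADD (1 ops)
  Iteration 4: ADD (1 ops)
  Iteration 5: ADD (1 ops)
Total: 5 iterations * 1 ops/iter = 5 operations

5


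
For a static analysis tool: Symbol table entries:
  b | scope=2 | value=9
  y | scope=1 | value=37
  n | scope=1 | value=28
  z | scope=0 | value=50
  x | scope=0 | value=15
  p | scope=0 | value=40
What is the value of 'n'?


Searching symbol table for 'n':
  b | scope=2 | value=9
  y | scope=1 | value=37
  n | scope=1 | value=28 <- MATCH
  z | scope=0 | value=50
  x | scope=0 | value=15
  p | scope=0 | value=40
Found 'n' at scope 1 with value 28

28


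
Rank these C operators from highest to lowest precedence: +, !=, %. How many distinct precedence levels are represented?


Looking up precedence for each operator:
  + -> precedence 5
  != -> precedence 3
  % -> precedence 6
Sorted highest to lowest: %, +, !=
Distinct precedence values: [6, 5, 3]
Number of distinct levels: 3

3


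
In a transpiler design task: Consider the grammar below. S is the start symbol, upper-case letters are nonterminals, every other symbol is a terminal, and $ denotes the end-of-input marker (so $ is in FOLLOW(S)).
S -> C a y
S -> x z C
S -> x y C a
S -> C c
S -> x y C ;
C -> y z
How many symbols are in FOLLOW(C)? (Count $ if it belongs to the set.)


S is the start symbol and does not occur in any rule body, so FOLLOW(S) = {$}.
Examining every occurrence of C in a rule body:
  S -> C a y : C is followed by terminal 'a' -> add 'a'
  S -> x z C : C is at the right end -> add FOLLOW(S) = {$}
  S -> x y C a : C is followed by terminal 'a' -> add 'a' (already in the set)
  S -> C c : C is followed by terminal 'c' -> add 'c'
  S -> x y C ; : C is followed by terminal ';' -> add ';'
  C -> y z : C does not occur in the body -> contributes nothing
FOLLOW(C) = {;, a, c, $}
Count: 4

4


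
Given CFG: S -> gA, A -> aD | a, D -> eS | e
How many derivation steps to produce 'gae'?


Grammar: S -> gA, A -> aD | a, D -> eS | e
Deriving 'gae':
Step 1: S -> gA => gA
Step 2: A -> aD => gaD
Step 3: D -> e => gae
Total derivation steps: 3

3


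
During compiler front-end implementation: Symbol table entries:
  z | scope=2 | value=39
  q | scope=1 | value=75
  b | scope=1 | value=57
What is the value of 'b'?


Searching symbol table for 'b':
  z | scope=2 | value=39
  q | scope=1 | value=75
  b | scope=1 | value=57 <- MATCH
Found 'b' at scope 1 with value 57

57


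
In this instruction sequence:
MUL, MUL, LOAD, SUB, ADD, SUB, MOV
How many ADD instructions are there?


Scanning instruction sequence for ADD:
  Position 1: MUL
  Position 2: MUL
  Position 3: LOAD
  Position 4: SUB
  Position 5: ADD <- MATCH
  Position 6: SUB
  Position 7: MOV
Matches at positions: [5]
Total ADD count: 1

1


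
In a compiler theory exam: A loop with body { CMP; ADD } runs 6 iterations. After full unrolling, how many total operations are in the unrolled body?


Loop body operations: CMP, ADD (2 ops per iteration)
Unrolling 6 iterations:
  Iteration 1: CMP, ADD (2 ops)
  Iteration 2: CMP, ADD (2 ops)
  Iteration 3: CMP, ADD (2 ops)
  Iteration 4: CMP, ADD (2 ops)
  Iteration 5: CMP, ADD (2 ops)
  Iteration 6: CMP, ADD (2 ops)
Total: 6 iterations * 2 ops/iter = 12 operations

12


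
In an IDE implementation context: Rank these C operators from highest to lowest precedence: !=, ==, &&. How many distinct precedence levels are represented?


Looking up precedence for each operator:
  != -> precedence 3
  == -> precedence 3
  && -> precedence 2
Sorted highest to lowest: !=, ==, &&
Distinct precedence values: [3, 2]
Number of distinct levels: 2

2


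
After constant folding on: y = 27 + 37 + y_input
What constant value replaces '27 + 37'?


Identifying constant sub-expression:
  Original: y = 27 + 37 + y_input
  27 and 37 are both compile-time constants
  Evaluating: 27 + 37 = 64
  After folding: y = 64 + y_input

64


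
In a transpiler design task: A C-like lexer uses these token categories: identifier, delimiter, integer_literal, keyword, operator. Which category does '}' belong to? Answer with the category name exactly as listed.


Token: '}'
Checking categories:
  identifier: no
  integer_literal: no
  operator: no
  keyword: no
  delimiter: YES
Category: delimiter

delimiter


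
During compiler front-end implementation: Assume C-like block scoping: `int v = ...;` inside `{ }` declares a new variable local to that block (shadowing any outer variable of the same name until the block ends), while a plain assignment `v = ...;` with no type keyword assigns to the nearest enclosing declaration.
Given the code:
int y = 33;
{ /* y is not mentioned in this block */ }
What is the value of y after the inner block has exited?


Analyzing scoping rules:
Outer scope: declares y = 33
Inner block: y is neither redeclared nor assigned -> unchanged
After the block -> 33
Result: 33

33


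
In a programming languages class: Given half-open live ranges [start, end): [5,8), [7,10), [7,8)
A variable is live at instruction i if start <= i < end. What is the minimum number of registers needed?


Live ranges:
  Var0: [5, 8)
  Var1: [7, 10)
  Var2: [7, 8)
Sweep-line events (position, delta, active):
  pos=5 start -> active=1
  pos=7 start -> active=2
  pos=7 start -> active=3
  pos=8 end -> active=2
  pos=8 end -> active=1
  pos=10 end -> active=0
Maximum simultaneous active: 3
Minimum registers needed: 3

3


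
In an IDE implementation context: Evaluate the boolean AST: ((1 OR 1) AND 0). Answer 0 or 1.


Step 1: Evaluate inner node
  1 OR 1 = 1
Step 2: Evaluate root node
  1 AND 0 = 0

0


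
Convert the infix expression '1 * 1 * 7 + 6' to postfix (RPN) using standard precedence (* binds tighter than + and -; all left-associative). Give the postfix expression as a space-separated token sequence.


Applying the shunting-yard algorithm:
  Operand 1 -> output
  Push '*' onto operator stack -> op-stack: [*]
  Operand 1 -> output
  See '*' (prec 2); top '*' (prec 2) >= it -> pop '*' to output
  Push '*' onto operator stack -> op-stack: [*]
  Operand 7 -> output
  See '+' (prec 1); top '*' (prec 2) >= it -> pop '*' to output
  Push '+' onto operator stack -> op-stack: [+]
  Operand 6 -> output
  End of input: pop '+' to output
Postfix result: 1 1 * 7 * 6 +

1 1 * 7 * 6 +


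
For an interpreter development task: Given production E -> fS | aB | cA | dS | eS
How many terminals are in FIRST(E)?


Production: E -> fS | aB | cA | dS | eS
Examining each alternative for leading terminals:
  E -> fS : first terminal = 'f'
  E -> aB : first terminal = 'a'
  E -> cA : first terminal = 'c'
  E -> dS : first terminal = 'd'
  E -> eS : first terminal = 'e'
FIRST(E) = {a, c, d, e, f}
Count: 5

5


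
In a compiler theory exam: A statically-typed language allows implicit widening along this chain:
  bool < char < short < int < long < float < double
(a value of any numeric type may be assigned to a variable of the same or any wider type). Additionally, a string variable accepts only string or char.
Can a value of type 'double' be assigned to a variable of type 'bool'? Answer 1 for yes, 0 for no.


Target variable type: bool
Source value type: double
Numeric ranks: double=6, bool=0
Widening allowed iff rank(source) <= rank(target): 6 <= 0? No
Result: 0

0


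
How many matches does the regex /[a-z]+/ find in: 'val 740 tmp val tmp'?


Pattern: /[a-z]+/ (identifiers)
Input: 'val 740 tmp val tmp'
Scanning for matches:
  Match 1: 'val'
  Match 2: 'tmp'
  Match 3: 'val'
  Match 4: 'tmp'
Total matches: 4

4


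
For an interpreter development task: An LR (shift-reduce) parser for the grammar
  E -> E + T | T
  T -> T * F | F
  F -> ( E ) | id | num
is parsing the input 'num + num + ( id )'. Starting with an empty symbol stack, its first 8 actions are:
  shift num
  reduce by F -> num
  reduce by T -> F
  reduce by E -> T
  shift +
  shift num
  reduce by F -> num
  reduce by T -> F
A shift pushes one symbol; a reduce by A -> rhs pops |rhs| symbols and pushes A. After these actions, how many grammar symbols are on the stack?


Tracking the symbol stack through each action:
  Action 1: shift 'num' : push -> stack = [num] (size 1)
  Action 2: reduce by F -> num : pop 1, push F -> stack = [F] (size 1)
  Action 3: reduce by T -> F : pop 1, push T -> stack = [T] (size 1)
  Action 4: reduce by E -> T : pop 1, push E -> stack = [E] (size 1)
  Action 5: shift '+' : push -> stack = [E, +] (size 2)
  Action 6: shift 'num' : push -> stack = [E, +, num] (size 3)
  Action 7: reduce by F -> num : pop 1, push F -> stack = [E, +, F] (size 3)
  Action 8: reduce by T -> F : pop 1, push T -> stack = [E, +, T] (size 3)
Final stack size: 3

3


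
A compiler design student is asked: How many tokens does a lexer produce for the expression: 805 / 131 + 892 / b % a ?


Scanning '805 / 131 + 892 / b % a'
Token 1: '805' -> integer_literal
Token 2: '/' -> operator
Token 3: '131' -> integer_literal
Token 4: '+' -> operator
Token 5: '892' -> integer_literal
Token 6: '/' -> operator
Token 7: 'b' -> identifier
Token 8: '%' -> operator
Token 9: 'a' -> identifier
Total tokens: 9

9


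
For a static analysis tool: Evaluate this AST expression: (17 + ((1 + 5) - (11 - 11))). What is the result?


Expression: (17 + ((1 + 5) - (11 - 11)))
Evaluating step by step:
  1 + 5 = 6
  11 - 11 = 0
  6 - 0 = 6
  17 + 6 = 23
Result: 23

23


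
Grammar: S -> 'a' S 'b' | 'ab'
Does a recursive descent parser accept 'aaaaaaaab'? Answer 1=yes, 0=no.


Grammar accepts strings of the form a^n b^n (n >= 1)
Word: 'aaaaaaaab'
Counting: 8 a's and 1 b's
Check: 8 == 1? No
Mismatch: a-count != b-count
Rejected

0


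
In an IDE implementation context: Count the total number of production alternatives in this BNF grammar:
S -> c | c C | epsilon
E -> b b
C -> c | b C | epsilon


Counting alternatives per rule:
  S: 3 alternative(s)
  E: 1 alternative(s)
  C: 3 alternative(s)
Sum: 3 + 1 + 3 = 7

7


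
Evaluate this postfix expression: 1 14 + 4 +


Processing tokens left to right:
Push 1, Push 14
Pop 1 and 14, compute 1 + 14 = 15, push 15
Push 4
Pop 15 and 4, compute 15 + 4 = 19, push 19
Stack result: 19

19


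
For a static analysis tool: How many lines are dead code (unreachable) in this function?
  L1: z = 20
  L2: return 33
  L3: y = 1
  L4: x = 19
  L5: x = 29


Analyzing control flow:
  L1: reachable (before return)
  L2: reachable (return statement)
  L3: DEAD (after return at L2)
  L4: DEAD (after return at L2)
  L5: DEAD (after return at L2)
Return at L2, total lines = 5
Dead lines: L3 through L5
Count: 3

3


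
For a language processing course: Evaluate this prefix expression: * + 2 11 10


Parsing prefix expression: * + 2 11 10
Step 1: Innermost operation '+ 2 11'
  2 + 11 = 13
Step 2: Outer operation '* [13] 10'
  13 * 10 = 130

130


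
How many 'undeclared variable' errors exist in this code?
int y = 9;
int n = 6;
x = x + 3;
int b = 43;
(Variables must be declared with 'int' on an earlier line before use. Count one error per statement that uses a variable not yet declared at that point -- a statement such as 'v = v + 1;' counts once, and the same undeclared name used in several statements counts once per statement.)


Scanning code line by line:
  Line 1: declare 'y' -> declared = ['y']
  Line 2: declare 'n' -> declared = ['n', 'y']
  Line 3: use 'x' -> ERROR (undeclared)
  Line 4: declare 'b' -> declared = ['b', 'n', 'y']
Total undeclared variable errors: 1

1


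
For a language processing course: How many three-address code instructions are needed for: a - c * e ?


Expression: a - c * e
Generating three-address code (respecting * over +/- precedence):
  Instruction 1: t1 = c * e
  Instruction 2: t2 = a - t1
Total instructions: 2

2


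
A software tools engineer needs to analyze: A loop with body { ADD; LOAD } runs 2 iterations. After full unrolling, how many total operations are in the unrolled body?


Loop body operations: ADD, LOAD (2 ops per iteration)
Unrolling 2 iterations:
  Iteration 1: ADD, LOAD (2 ops)
  Iteration 2: ADD, LOAD (2 ops)
Total: 2 iterations * 2 ops/iter = 4 operations

4


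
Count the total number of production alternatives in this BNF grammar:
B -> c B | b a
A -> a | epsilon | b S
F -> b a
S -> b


Counting alternatives per rule:
  B: 2 alternative(s)
  A: 3 alternative(s)
  F: 1 alternative(s)
  S: 1 alternative(s)
Sum: 2 + 3 + 1 + 1 = 7

7


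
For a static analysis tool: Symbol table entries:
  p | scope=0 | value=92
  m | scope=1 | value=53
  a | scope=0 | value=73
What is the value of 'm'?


Searching symbol table for 'm':
  p | scope=0 | value=92
  m | scope=1 | value=53 <- MATCH
  a | scope=0 | value=73
Found 'm' at scope 1 with value 53

53


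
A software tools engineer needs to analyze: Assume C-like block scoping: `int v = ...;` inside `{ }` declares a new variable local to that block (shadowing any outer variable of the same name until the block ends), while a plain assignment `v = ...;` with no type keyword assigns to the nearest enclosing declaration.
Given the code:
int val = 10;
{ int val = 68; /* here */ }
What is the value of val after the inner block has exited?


Analyzing scoping rules:
Outer scope: declares val = 10
Inner block: 'int val = 68;' declares a NEW val that shadows the outer one
When the block exits the inner val goes out of scope; the outer val was never modified -> 10
Result: 10

10


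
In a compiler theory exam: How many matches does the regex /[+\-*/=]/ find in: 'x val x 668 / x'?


Pattern: /[+\-*/=]/ (operators)
Input: 'x val x 668 / x'
Scanning for matches:
  Match 1: '/'
Total matches: 1

1


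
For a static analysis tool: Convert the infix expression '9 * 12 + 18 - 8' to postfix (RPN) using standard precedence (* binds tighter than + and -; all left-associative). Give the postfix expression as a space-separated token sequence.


Applying the shunting-yard algorithm:
  Operand 9 -> output
  Push '*' onto operator stack -> op-stack: [*]
  Operand 12 -> output
  See '+' (prec 1); top '*' (prec 2) >= it -> pop '*' to output
  Push '+' onto operator stack -> op-stack: [+]
  Operand 18 -> output
  See '-' (prec 1); top '+' (prec 1) >= it -> pop '+' to output
  Push '-' onto operator stack -> op-stack: [-]
  Operand 8 -> output
  End of input: pop '-' to output
Postfix result: 9 12 * 18 + 8 -

9 12 * 18 + 8 -


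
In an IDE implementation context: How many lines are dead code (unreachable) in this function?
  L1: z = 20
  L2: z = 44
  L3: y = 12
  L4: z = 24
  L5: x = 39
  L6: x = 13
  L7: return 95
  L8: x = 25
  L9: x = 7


Analyzing control flow:
  L1: reachable (before return)
  L2: reachable (before return)
  L3: reachable (before return)
  L4: reachable (before return)
  L5: reachable (before return)
  L6: reachable (before return)
  L7: reachable (return statement)
  L8: DEAD (after return at L7)
  L9: DEAD (after return at L7)
Return at L7, total lines = 9
Dead lines: L8 through L9
Count: 2

2


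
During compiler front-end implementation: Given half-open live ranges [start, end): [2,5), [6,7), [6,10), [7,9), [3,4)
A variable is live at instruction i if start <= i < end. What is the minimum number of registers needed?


Live ranges:
  Var0: [2, 5)
  Var1: [6, 7)
  Var2: [6, 10)
  Var3: [7, 9)
  Var4: [3, 4)
Sweep-line events (position, delta, active):
  pos=2 start -> active=1
  pos=3 start -> active=2
  pos=4 end -> active=1
  pos=5 end -> active=0
  pos=6 start -> active=1
  pos=6 start -> active=2
  pos=7 end -> active=1
  pos=7 start -> active=2
  pos=9 end -> active=1
  pos=10 end -> active=0
Maximum simultaneous active: 2
Minimum registers needed: 2

2


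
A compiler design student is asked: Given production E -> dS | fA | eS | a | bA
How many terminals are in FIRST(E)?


Production: E -> dS | fA | eS | a | bA
Examining each alternative for leading terminals:
  E -> dS : first terminal = 'd'
  E -> fA : first terminal = 'f'
  E -> eS : first terminal = 'e'
  E -> a : first terminal = 'a'
  E -> bA : first terminal = 'b'
FIRST(E) = {a, b, d, e, f}
Count: 5

5


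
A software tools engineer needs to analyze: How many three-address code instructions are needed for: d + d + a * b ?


Expression: d + d + a * b
Generating three-address code (respecting * over +/- precedence):
  Instruction 1: t1 = a * b
  Instruction 2: t2 = d + d
  Instruction 3: t3 = t2 + t1
Total instructions: 3

3


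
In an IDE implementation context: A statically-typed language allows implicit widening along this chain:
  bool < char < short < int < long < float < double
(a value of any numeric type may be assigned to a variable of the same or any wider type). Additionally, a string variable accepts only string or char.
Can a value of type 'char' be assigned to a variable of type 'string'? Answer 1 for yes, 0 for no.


Target variable type: string
Source value type: char
Rule: string accepts only {string, char}
  source 'char' in {string, char}? Yes
Result: 1

1


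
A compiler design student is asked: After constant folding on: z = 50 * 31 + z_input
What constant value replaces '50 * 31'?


Identifying constant sub-expression:
  Original: z = 50 * 31 + z_input
  50 and 31 are both compile-time constants
  Evaluating: 50 * 31 = 1550
  After folding: z = 1550 + z_input

1550


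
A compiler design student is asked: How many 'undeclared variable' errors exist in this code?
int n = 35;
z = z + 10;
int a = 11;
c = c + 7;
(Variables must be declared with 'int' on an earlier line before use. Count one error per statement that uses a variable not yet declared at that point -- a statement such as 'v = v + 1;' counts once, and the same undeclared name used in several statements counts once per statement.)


Scanning code line by line:
  Line 1: declare 'n' -> declared = ['n']
  Line 2: use 'z' -> ERROR (undeclared)
  Line 3: declare 'a' -> declared = ['a', 'n']
  Line 4: use 'c' -> ERROR (undeclared)
Total undeclared variable errors: 2

2


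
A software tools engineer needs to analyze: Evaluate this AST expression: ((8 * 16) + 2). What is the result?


Expression: ((8 * 16) + 2)
Evaluating step by step:
  8 * 16 = 128
  128 + 2 = 130
Result: 130

130


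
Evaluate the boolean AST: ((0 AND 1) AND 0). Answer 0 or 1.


Step 1: Evaluate inner node
  0 AND 1 = 0
Step 2: Evaluate root node
  0 AND 0 = 0

0


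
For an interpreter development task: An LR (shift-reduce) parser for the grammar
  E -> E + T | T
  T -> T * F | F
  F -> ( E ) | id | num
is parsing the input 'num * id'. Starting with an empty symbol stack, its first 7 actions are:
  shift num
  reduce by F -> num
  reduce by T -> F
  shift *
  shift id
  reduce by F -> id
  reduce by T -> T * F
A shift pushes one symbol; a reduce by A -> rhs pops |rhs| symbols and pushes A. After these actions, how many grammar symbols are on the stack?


Tracking the symbol stack through each action:
  Action 1: shift 'num' : push -> stack = [num] (size 1)
  Action 2: reduce by F -> num : pop 1, push F -> stack = [F] (size 1)
  Action 3: reduce by T -> F : pop 1, push T -> stack = [T] (size 1)
  Action 4: shift '*' : push -> stack = [T, *] (size 2)
  Action 5: shift 'id' : push -> stack = [T, *, id] (size 3)
  Action 6: reduce by F -> id : pop 1, push F -> stack = [T, *, F] (size 3)
  Action 7: reduce by T -> T * F : pop 3, push T -> stack = [T] (size 1)
Final stack size: 1

1


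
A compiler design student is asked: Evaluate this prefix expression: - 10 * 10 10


Parsing prefix expression: - 10 * 10 10
Step 1: Innermost operation '* 10 10'
  10 * 10 = 100
Step 2: Outer operation '- 10 [100]'
  10 - 100 = -90

-90


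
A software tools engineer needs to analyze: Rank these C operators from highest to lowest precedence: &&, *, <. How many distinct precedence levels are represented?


Looking up precedence for each operator:
  && -> precedence 2
  * -> precedence 6
  < -> precedence 4
Sorted highest to lowest: *, <, &&
Distinct precedence values: [6, 4, 2]
Number of distinct levels: 3

3


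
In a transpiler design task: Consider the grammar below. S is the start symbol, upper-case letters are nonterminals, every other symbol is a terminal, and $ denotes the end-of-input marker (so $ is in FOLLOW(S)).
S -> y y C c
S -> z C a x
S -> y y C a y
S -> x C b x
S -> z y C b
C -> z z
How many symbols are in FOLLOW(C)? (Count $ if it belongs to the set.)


S is the start symbol and does not occur in any rule body, so FOLLOW(S) = {$}.
Examining every occurrence of C in a rule body:
  S -> y y C c : C is followed by terminal 'c' -> add 'c'
  S -> z C a x : C is followed by terminal 'a' -> add 'a'
  S -> y y C a y : C is followed by terminal 'a' -> add 'a' (already in the set)
  S -> x C b x : C is followed by terminal 'b' -> add 'b'
  S -> z y C b : C is followed by terminal 'b' -> add 'b' (already in the set)
  C -> z z : C does not occur in the body -> contributes nothing
FOLLOW(C) = {a, b, c}
Count: 3

3


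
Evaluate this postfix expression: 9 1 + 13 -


Processing tokens left to right:
Push 9, Push 1
Pop 9 and 1, compute 9 + 1 = 10, push 10
Push 13
Pop 10 and 13, compute 10 - 13 = -3, push -3
Stack result: -3

-3


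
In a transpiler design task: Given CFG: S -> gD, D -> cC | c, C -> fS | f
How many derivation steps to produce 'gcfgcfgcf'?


Grammar: S -> gD, D -> cC | c, C -> fS | f
Deriving 'gcfgcfgcf':
Step 1: S -> gD => gD
Step 2: D -> cC => gcC
Step 3: C -> fS => gcfS
Step 4: S -> gD => gcfgD
Step 5: D -> cC => gcfgcC
Step 6: C -> fS => gcfgcfS
Step 7: S -> gD => gcfgcfgD
Step 8: D -> cC => gcfgcfgcC
Step 9: C -> f => gcfgcfgcf
Total derivation steps: 9

9


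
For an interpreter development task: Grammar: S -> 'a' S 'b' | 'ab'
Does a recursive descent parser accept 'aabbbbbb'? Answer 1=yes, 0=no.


Grammar accepts strings of the form a^n b^n (n >= 1)
Word: 'aabbbbbb'
Counting: 2 a's and 6 b's
Check: 2 == 6? No
Mismatch: a-count != b-count
Rejected

0


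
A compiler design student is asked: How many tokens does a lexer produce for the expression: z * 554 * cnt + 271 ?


Scanning 'z * 554 * cnt + 271'
Token 1: 'z' -> identifier
Token 2: '*' -> operator
Token 3: '554' -> integer_literal
Token 4: '*' -> operator
Token 5: 'cnt' -> identifier
Token 6: '+' -> operator
Token 7: '271' -> integer_literal
Total tokens: 7

7


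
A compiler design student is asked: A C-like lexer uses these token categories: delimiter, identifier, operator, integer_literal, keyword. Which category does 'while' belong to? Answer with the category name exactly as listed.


Token: 'while'
Checking categories:
  identifier: no
  integer_literal: no
  operator: no
  keyword: YES
  delimiter: no
Category: keyword

keyword


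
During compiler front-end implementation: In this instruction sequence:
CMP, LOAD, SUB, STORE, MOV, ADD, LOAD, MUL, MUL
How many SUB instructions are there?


Scanning instruction sequence for SUB:
  Position 1: CMP
  Position 2: LOAD
  Position 3: SUB <- MATCH
  Position 4: STORE
  Position 5: MOV
  Position 6: ADD
  Position 7: LOAD
  Position 8: MUL
  Position 9: MUL
Matches at positions: [3]
Total SUB count: 1

1


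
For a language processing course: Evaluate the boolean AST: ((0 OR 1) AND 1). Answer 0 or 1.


Step 1: Evaluate inner node
  0 OR 1 = 1
Step 2: Evaluate root node
  1 AND 1 = 1

1


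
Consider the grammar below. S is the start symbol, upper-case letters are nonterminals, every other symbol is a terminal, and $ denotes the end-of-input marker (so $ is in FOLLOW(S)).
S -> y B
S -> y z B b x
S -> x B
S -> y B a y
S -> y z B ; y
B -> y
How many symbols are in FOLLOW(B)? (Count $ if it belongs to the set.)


S is the start symbol and does not occur in any rule body, so FOLLOW(S) = {$}.
Examining every occurrence of B in a rule body:
  S -> y B : B is at the right end -> add FOLLOW(S) = {$}
  S -> y z B b x : B is followed by terminal 'b' -> add 'b'
  S -> x B : B is at the right end -> add FOLLOW(S) = {$} (already in the set)
  S -> y B a y : B is followed by terminal 'a' -> add 'a'
  S -> y z B ; y : B is followed by terminal ';' -> add ';'
  B -> y : B does not occur in the body -> contributes nothing
FOLLOW(B) = {;, a, b, $}
Count: 4

4


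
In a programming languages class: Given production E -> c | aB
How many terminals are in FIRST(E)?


Production: E -> c | aB
Examining each alternative for leading terminals:
  E -> c : first terminal = 'c'
  E -> aB : first terminal = 'a'
FIRST(E) = {a, c}
Count: 2

2


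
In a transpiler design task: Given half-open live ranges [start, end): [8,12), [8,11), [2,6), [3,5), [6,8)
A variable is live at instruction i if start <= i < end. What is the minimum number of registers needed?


Live ranges:
  Var0: [8, 12)
  Var1: [8, 11)
  Var2: [2, 6)
  Var3: [3, 5)
  Var4: [6, 8)
Sweep-line events (position, delta, active):
  pos=2 start -> active=1
  pos=3 start -> active=2
  pos=5 end -> active=1
  pos=6 end -> active=0
  pos=6 start -> active=1
  pos=8 end -> active=0
  pos=8 start -> active=1
  pos=8 start -> active=2
  pos=11 end -> active=1
  pos=12 end -> active=0
Maximum simultaneous active: 2
Minimum registers needed: 2

2


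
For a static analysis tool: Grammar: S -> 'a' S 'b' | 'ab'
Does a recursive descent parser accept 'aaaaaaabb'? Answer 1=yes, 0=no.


Grammar accepts strings of the form a^n b^n (n >= 1)
Word: 'aaaaaaabb'
Counting: 7 a's and 2 b's
Check: 7 == 2? No
Mismatch: a-count != b-count
Rejected

0


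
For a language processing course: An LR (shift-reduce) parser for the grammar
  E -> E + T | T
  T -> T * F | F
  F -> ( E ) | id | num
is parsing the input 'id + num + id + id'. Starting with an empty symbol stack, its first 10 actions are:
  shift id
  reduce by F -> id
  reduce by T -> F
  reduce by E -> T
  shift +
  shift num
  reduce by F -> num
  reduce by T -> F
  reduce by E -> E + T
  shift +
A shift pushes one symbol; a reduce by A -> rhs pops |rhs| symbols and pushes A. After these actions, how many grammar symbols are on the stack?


Tracking the symbol stack through each action:
  Action 1: shift 'id' : push -> stack = [id] (size 1)
  Action 2: reduce by F -> id : pop 1, push F -> stack = [F] (size 1)
  Action 3: reduce by T -> F : pop 1, push T -> stack = [T] (size 1)
  Action 4: reduce by E -> T : pop 1, push E -> stack = [E] (size 1)
  Action 5: shift '+' : push -> stack = [E, +] (size 2)
  Action 6: shift 'num' : push -> stack = [E, +, num] (size 3)
  Action 7: reduce by F -> num : pop 1, push F -> stack = [E, +, F] (size 3)
  Action 8: reduce by T -> F : pop 1, push T -> stack = [E, +, T] (size 3)
  Action 9: reduce by E -> E + T : pop 3, push E -> stack = [E] (size 1)
  Action 10: shift '+' : push -> stack = [E, +] (size 2)
Final stack size: 2

2


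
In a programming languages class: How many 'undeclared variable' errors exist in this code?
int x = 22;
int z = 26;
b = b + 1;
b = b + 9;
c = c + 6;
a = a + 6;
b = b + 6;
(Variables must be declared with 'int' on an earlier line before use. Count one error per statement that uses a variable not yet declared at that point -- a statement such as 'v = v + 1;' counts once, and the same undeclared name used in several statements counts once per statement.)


Scanning code line by line:
  Line 1: declare 'x' -> declared = ['x']
  Line 2: declare 'z' -> declared = ['x', 'z']
  Line 3: use 'b' -> ERROR (undeclared)
  Line 4: use 'b' -> ERROR (undeclared)
  Line 5: use 'c' -> ERROR (undeclared)
  Line 6: use 'a' -> ERROR (undeclared)
  Line 7: use 'b' -> ERROR (undeclared)
Total undeclared variable errors: 5

5


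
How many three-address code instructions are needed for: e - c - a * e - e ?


Expression: e - c - a * e - e
Generating three-address code (respecting * over +/- precedence):
  Instruction 1: t1 = a * e
  Instruction 2: t2 = e - c
  Instruction 3: t3 = t2 - t1
  Instruction 4: t4 = t3 - e
Total instructions: 4

4


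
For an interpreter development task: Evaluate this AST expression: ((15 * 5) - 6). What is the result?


Expression: ((15 * 5) - 6)
Evaluating step by step:
  15 * 5 = 75
  75 - 6 = 69
Result: 69

69


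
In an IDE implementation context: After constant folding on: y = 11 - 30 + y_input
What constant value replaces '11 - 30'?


Identifying constant sub-expression:
  Original: y = 11 - 30 + y_input
  11 and 30 are both compile-time constants
  Evaluating: 11 - 30 = -19
  After folding: y = -19 + y_input

-19


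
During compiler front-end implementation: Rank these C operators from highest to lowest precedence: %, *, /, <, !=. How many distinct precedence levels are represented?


Looking up precedence for each operator:
  % -> precedence 6
  * -> precedence 6
  / -> precedence 6
  < -> precedence 4
  != -> precedence 3
Sorted highest to lowest: %, *, /, <, !=
Distinct precedence values: [6, 4, 3]
Number of distinct levels: 3

3


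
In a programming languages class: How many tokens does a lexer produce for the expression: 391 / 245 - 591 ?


Scanning '391 / 245 - 591'
Token 1: '391' -> integer_literal
Token 2: '/' -> operator
Token 3: '245' -> integer_literal
Token 4: '-' -> operator
Token 5: '591' -> integer_literal
Total tokens: 5

5


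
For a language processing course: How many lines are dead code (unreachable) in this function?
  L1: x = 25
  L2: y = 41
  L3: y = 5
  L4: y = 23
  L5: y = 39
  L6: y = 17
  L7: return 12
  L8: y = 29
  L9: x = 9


Analyzing control flow:
  L1: reachable (before return)
  L2: reachable (before return)
  L3: reachable (before return)
  L4: reachable (before return)
  L5: reachable (before return)
  L6: reachable (before return)
  L7: reachable (return statement)
  L8: DEAD (after return at L7)
  L9: DEAD (after return at L7)
Return at L7, total lines = 9
Dead lines: L8 through L9
Count: 2

2


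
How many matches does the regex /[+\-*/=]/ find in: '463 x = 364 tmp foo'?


Pattern: /[+\-*/=]/ (operators)
Input: '463 x = 364 tmp foo'
Scanning for matches:
  Match 1: '='
Total matches: 1

1


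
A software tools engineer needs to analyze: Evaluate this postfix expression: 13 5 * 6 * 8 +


Processing tokens left to right:
Push 13, Push 5
Pop 13 and 5, compute 13 * 5 = 65, push 65
Push 6
Pop 65 and 6, compute 65 * 6 = 390, push 390
Push 8
Pop 390 and 8, compute 390 + 8 = 398, push 398
Stack result: 398

398
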